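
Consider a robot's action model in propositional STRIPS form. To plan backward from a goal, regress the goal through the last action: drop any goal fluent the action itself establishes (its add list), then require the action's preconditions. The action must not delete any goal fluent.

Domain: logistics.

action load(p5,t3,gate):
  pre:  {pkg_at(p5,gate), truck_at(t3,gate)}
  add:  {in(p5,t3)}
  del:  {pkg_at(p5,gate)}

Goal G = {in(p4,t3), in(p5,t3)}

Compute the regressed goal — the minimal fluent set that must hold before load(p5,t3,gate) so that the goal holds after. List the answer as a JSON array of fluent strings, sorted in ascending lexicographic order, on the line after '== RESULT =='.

Compute (G \ add) ∪ pre:
  G ∩ del = {}  (empty — regression defined)
  G \ add = {in(p4,t3), in(p5,t3)} \ {in(p5,t3)} = {in(p4,t3)}
  ∪ pre   = {in(p4,t3)} ∪ {pkg_at(p5,gate), truck_at(t3,gate)}
          = {in(p4,t3), pkg_at(p5,gate), truck_at(t3,gate)}

== RESULT ==
["in(p4,t3)", "pkg_at(p5,gate)", "truck_at(t3,gate)"]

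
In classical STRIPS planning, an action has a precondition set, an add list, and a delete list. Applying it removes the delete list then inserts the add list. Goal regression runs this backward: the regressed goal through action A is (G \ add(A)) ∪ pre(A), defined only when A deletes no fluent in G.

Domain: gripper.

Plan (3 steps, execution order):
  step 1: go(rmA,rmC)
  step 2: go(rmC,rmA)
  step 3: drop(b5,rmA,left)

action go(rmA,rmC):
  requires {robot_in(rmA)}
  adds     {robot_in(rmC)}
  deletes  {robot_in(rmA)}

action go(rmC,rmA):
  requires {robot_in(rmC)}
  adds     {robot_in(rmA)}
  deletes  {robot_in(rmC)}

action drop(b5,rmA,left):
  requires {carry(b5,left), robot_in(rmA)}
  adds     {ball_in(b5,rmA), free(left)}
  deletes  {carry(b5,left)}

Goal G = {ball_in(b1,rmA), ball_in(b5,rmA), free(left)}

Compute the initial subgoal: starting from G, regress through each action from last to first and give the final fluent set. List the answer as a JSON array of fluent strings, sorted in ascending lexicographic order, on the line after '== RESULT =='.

Regress step by step:
  through step 3 (drop(b5,rmA,left)): drop {ball_in(b5,rmA), free(left)}, keep {ball_in(b1,rmA)}, require {carry(b5,left), robot_in(rmA)}
    → {ball_in(b1,rmA), carry(b5,left), robot_in(rmA)}
  through step 2 (go(rmC,rmA)): drop {robot_in(rmA)}, keep {ball_in(b1,rmA), carry(b5,left)}, require {robot_in(rmC)}
    → {ball_in(b1,rmA), carry(b5,left), robot_in(rmC)}
  through step 1 (go(rmA,rmC)): drop {robot_in(rmC)}, keep {ball_in(b1,rmA), carry(b5,left)}, require {robot_in(rmA)}
    → {ball_in(b1,rmA), carry(b5,left), robot_in(rmA)}

== RESULT ==
["ball_in(b1,rmA)", "carry(b5,left)", "robot_in(rmA)"]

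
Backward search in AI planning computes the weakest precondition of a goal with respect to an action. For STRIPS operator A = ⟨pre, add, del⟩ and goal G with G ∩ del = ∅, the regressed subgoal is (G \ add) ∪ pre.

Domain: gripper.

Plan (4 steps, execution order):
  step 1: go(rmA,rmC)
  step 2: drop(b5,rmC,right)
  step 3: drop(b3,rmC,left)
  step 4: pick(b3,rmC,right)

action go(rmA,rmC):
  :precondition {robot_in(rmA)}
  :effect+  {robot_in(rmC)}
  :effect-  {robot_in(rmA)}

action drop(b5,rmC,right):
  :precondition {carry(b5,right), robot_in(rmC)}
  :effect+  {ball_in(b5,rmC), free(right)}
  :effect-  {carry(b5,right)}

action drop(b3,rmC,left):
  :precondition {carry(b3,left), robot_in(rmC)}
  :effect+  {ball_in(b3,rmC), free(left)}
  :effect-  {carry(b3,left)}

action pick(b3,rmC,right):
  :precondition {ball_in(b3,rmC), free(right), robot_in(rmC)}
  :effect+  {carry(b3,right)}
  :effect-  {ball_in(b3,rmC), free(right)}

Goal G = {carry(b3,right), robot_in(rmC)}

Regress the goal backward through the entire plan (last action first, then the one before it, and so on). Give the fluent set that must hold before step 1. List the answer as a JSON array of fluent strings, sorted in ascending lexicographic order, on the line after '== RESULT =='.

Work backward from the goal:
  through step 4 (pick(b3,rmC,right)): drop {carry(b3,right)}, keep {robot_in(rmC)}, require {ball_in(b3,rmC), free(right), robot_in(rmC)}
    → {ball_in(b3,rmC), free(right), robot_in(rmC)}
  through step 3 (drop(b3,rmC,left)): drop {ball_in(b3,rmC)}, keep {free(right), robot_in(rmC)}, require {carry(b3,left), robot_in(rmC)}
    → {carry(b3,left), free(right), robot_in(rmC)}
  through step 2 (drop(b5,rmC,right)): drop {free(right)}, keep {carry(b3,left), robot_in(rmC)}, require {carry(b5,right), robot_in(rmC)}
    → {carry(b3,left), carry(b5,right), robot_in(rmC)}
  through step 1 (go(rmA,rmC)): drop {robot_in(rmC)}, keep {carry(b3,left), carry(b5,right)}, require {robot_in(rmA)}
    → {carry(b3,left), carry(b5,right), robot_in(rmA)}

== RESULT ==
["carry(b3,left)", "carry(b5,right)", "robot_in(rmA)"]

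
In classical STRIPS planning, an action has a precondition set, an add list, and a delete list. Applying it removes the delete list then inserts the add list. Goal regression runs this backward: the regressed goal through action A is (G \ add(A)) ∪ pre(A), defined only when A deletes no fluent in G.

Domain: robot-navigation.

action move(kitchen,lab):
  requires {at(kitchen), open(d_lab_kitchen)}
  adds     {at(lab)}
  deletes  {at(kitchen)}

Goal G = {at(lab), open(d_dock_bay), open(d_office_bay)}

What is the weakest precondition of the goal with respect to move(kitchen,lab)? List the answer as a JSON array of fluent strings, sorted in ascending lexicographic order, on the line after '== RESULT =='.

Compute (G \ add) ∪ pre:
  G ∩ del = {}  (empty — regression defined)
  G \ add = {at(lab), open(d_dock_bay), open(d_office_bay)} \ {at(lab)} = {open(d_dock_bay), open(d_office_bay)}
  ∪ pre   = {open(d_dock_bay), open(d_office_bay)} ∪ {at(kitchen), open(d_lab_kitchen)}
          = {at(kitchen), open(d_dock_bay), open(d_lab_kitchen), open(d_office_bay)}

== RESULT ==
["at(kitchen)", "open(d_dock_bay)", "open(d_lab_kitchen)", "open(d_office_bay)"]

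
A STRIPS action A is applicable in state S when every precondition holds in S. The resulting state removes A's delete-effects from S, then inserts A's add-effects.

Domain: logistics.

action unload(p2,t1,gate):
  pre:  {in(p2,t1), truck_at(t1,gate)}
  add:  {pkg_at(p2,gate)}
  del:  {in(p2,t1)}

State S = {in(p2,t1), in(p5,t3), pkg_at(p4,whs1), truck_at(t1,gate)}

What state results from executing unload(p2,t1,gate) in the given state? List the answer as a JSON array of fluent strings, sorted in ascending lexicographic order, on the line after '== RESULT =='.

Progress:
  pre ⊆ S: {in(p2,t1), truck_at(t1,gate)} ⊆ S  — applicable
  S \ del = {in(p5,t3), pkg_at(p4,whs1), truck_at(t1,gate)}
  ∪ add   = {in(p5,t3), pkg_at(p2,gate), pkg_at(p4,whs1), truck_at(t1,gate)}

== RESULT ==
["in(p5,t3)", "pkg_at(p2,gate)", "pkg_at(p4,whs1)", "truck_at(t1,gate)"]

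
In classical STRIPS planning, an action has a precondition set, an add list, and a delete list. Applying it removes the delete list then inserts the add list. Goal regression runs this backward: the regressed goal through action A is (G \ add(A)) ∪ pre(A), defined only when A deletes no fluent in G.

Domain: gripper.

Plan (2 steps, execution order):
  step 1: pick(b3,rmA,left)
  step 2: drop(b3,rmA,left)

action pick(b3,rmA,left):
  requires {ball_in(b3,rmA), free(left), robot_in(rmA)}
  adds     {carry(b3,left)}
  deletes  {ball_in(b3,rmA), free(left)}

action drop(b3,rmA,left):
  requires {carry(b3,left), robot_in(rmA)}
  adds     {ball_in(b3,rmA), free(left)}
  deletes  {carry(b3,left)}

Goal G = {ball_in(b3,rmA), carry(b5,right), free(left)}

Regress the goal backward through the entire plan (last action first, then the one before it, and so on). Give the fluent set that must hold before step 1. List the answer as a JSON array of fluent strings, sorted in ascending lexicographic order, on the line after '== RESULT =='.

Work backward from the goal:
  through step 2 (drop(b3,rmA,left)): drop {ball_in(b3,rmA), free(left)}, keep {carry(b5,right)}, require {carry(b3,left), robot_in(rmA)}
    → {carry(b3,left), carry(b5,right), robot_in(rmA)}
  through step 1 (pick(b3,rmA,left)): drop {carry(b3,left)}, keep {carry(b5,right), robot_in(rmA)}, require {ball_in(b3,rmA), free(left), robot_in(rmA)}
    → {ball_in(b3,rmA), carry(b5,right), free(left), robot_in(rmA)}

== RESULT ==
["ball_in(b3,rmA)", "carry(b5,right)", "free(left)", "robot_in(rmA)"]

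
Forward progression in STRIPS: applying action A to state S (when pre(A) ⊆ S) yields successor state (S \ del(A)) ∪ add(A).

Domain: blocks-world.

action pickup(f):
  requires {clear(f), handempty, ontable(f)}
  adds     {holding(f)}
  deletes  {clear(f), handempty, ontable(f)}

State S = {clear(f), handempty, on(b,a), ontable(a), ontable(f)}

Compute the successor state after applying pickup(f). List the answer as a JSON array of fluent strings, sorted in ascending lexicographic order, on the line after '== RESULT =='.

Progress:
  pre ⊆ S: {clear(f), handempty, ontable(f)} ⊆ S  — applicable
  S \ del = {on(b,a), ontable(a)}
  ∪ add   = {holding(f), on(b,a), ontable(a)}

== RESULT ==
["holding(f)", "on(b,a)", "ontable(a)"]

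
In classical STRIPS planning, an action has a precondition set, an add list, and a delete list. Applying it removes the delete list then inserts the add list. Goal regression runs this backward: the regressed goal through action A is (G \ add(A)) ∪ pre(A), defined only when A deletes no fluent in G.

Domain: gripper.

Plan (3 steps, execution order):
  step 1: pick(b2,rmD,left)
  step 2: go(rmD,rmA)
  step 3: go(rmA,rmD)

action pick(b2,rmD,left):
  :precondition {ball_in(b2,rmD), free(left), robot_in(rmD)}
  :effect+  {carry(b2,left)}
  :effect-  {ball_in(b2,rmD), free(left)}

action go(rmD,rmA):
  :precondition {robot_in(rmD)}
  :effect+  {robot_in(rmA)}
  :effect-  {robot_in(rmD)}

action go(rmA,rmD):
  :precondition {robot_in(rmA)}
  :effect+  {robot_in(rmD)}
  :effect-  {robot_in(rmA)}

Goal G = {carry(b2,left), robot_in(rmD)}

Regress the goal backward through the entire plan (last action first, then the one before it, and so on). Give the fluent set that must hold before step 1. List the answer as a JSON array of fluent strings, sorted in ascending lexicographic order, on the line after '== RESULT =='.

Regress step by step:
  through step 3 (go(rmA,rmD)): drop {robot_in(rmD)}, keep {carry(b2,left)}, require {robot_in(rmA)}
    → {carry(b2,left), robot_in(rmA)}
  through step 2 (go(rmD,rmA)): drop {robot_in(rmA)}, keep {carry(b2,left)}, require {robot_in(rmD)}
    → {carry(b2,left), robot_in(rmD)}
  through step 1 (pick(b2,rmD,left)): drop {carry(b2,left)}, keep {robot_in(rmD)}, require {ball_in(b2,rmD), free(left), robot_in(rmD)}
    → {ball_in(b2,rmD), free(left), robot_in(rmD)}

== RESULT ==
["ball_in(b2,rmD)", "free(left)", "robot_in(rmD)"]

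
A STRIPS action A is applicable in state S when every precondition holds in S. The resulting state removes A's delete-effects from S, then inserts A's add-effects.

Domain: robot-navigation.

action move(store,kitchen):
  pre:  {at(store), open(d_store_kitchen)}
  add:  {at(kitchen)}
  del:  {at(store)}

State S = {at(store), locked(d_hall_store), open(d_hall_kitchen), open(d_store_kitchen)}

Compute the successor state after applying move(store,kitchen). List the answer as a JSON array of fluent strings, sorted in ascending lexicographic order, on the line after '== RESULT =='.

Progress:
  pre ⊆ S: {at(store), open(d_store_kitchen)} ⊆ S  — applicable
  S \ del = {locked(d_hall_store), open(d_hall_kitchen), open(d_store_kitchen)}
  ∪ add   = {at(kitchen), locked(d_hall_store), open(d_hall_kitchen), open(d_store_kitchen)}

== RESULT ==
["at(kitchen)", "locked(d_hall_store)", "open(d_hall_kitchen)", "open(d_store_kitchen)"]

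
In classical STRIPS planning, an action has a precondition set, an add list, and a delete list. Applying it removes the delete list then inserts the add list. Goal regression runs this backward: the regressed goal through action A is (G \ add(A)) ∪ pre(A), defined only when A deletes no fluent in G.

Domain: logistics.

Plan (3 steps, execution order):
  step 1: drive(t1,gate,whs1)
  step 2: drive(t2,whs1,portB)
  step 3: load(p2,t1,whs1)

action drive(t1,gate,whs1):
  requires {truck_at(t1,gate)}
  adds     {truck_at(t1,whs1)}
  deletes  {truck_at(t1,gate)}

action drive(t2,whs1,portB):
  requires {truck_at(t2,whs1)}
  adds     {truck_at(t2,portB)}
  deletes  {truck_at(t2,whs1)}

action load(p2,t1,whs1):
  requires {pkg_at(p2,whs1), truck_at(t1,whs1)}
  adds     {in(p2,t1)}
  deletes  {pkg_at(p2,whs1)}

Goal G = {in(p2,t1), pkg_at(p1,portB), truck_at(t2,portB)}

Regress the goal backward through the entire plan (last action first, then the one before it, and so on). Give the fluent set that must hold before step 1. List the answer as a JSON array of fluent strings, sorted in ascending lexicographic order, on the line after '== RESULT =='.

Regress step by step:
  through step 3 (load(p2,t1,whs1)): drop {in(p2,t1)}, keep {pkg_at(p1,portB), truck_at(t2,portB)}, require {pkg_at(p2,whs1), truck_at(t1,whs1)}
    → {pkg_at(p1,portB), pkg_at(p2,whs1), truck_at(t1,whs1), truck_at(t2,portB)}
  through step 2 (drive(t2,whs1,portB)): drop {truck_at(t2,portB)}, keep {pkg_at(p1,portB), pkg_at(p2,whs1), truck_at(t1,whs1)}, require {truck_at(t2,whs1)}
    → {pkg_at(p1,portB), pkg_at(p2,whs1), truck_at(t1,whs1), truck_at(t2,whs1)}
  through step 1 (drive(t1,gate,whs1)): drop {truck_at(t1,whs1)}, keep {pkg_at(p1,portB), pkg_at(p2,whs1), truck_at(t2,whs1)}, require {truck_at(t1,gate)}
    → {pkg_at(p1,portB), pkg_at(p2,whs1), truck_at(t1,gate), truck_at(t2,whs1)}

== RESULT ==
["pkg_at(p1,portB)", "pkg_at(p2,whs1)", "truck_at(t1,gate)", "truck_at(t2,whs1)"]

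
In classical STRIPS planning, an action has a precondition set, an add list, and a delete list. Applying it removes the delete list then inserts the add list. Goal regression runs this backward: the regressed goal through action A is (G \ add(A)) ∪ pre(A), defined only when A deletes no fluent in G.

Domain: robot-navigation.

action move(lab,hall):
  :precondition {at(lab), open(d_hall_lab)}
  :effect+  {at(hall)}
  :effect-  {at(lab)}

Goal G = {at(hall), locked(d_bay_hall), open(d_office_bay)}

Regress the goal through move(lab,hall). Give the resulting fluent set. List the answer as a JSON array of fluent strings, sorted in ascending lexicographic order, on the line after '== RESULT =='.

Regress:
  G ∩ del = {}  (empty — regression defined)
  G \ add = {at(hall), locked(d_bay_hall), open(d_office_bay)} \ {at(hall)} = {locked(d_bay_hall), open(d_office_bay)}
  ∪ pre   = {locked(d_bay_hall), open(d_office_bay)} ∪ {at(lab), open(d_hall_lab)}
          = {at(lab), locked(d_bay_hall), open(d_hall_lab), open(d_office_bay)}

== RESULT ==
["at(lab)", "locked(d_bay_hall)", "open(d_hall_lab)", "open(d_office_bay)"]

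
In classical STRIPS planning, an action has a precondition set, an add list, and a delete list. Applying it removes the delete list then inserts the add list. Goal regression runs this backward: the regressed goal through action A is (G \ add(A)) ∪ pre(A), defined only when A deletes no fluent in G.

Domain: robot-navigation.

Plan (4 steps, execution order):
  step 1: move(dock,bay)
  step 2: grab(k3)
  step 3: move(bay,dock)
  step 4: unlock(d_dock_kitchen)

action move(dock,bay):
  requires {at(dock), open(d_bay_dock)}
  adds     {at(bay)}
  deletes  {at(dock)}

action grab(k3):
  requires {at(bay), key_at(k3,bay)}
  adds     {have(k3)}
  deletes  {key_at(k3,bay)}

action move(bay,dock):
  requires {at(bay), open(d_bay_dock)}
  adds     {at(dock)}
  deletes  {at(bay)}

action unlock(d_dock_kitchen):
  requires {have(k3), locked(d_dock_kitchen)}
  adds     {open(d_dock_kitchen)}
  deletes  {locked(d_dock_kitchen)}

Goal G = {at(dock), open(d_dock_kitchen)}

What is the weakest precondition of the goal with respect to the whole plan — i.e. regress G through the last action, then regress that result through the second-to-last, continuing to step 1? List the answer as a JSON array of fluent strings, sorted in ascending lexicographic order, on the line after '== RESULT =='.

Regress step by step:
  through step 4 (unlock(d_dock_kitchen)): drop {open(d_dock_kitchen)}, keep {at(dock)}, require {have(k3), locked(d_dock_kitchen)}
    → {at(dock), have(k3), locked(d_dock_kitchen)}
  through step 3 (move(bay,dock)): drop {at(dock)}, keep {have(k3), locked(d_dock_kitchen)}, require {at(bay), open(d_bay_dock)}
    → {at(bay), have(k3), locked(d_dock_kitchen), open(d_bay_dock)}
  through step 2 (grab(k3)): drop {have(k3)}, keep {at(bay), locked(d_dock_kitchen), open(d_bay_dock)}, require {at(bay), key_at(k3,bay)}
    → {at(bay), key_at(k3,bay), locked(d_dock_kitchen), open(d_bay_dock)}
  through step 1 (move(dock,bay)): drop {at(bay)}, keep {key_at(k3,bay), locked(d_dock_kitchen), open(d_bay_dock)}, require {at(dock), open(d_bay_dock)}
    → {at(dock), key_at(k3,bay), locked(d_dock_kitchen), open(d_bay_dock)}

== RESULT ==
["at(dock)", "key_at(k3,bay)", "locked(d_dock_kitchen)", "open(d_bay_dock)"]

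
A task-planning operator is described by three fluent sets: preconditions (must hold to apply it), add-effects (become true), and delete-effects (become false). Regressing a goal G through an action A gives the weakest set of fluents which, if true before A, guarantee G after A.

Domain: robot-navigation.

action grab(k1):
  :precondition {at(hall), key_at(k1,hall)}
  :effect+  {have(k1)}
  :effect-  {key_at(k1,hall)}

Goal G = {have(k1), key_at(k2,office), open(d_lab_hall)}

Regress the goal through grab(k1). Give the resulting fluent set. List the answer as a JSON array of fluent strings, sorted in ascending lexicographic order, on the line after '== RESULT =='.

Regress:
  G ∩ del = {}  (empty — regression defined)
  G \ add = {have(k1), key_at(k2,office), open(d_lab_hall)} \ {have(k1)} = {key_at(k2,office), open(d_lab_hall)}
  ∪ pre   = {key_at(k2,office), open(d_lab_hall)} ∪ {at(hall), key_at(k1,hall)}
          = {at(hall), key_at(k1,hall), key_at(k2,office), open(d_lab_hall)}

== RESULT ==
["at(hall)", "key_at(k1,hall)", "key_at(k2,office)", "open(d_lab_hall)"]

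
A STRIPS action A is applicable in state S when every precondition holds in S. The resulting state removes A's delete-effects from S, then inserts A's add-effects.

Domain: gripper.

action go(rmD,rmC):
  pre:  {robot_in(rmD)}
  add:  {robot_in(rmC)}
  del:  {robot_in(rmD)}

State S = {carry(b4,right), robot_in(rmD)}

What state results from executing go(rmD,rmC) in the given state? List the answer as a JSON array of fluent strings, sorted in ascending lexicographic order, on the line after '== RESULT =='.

Compute (S \ del) ∪ add:
  pre ⊆ S: {robot_in(rmD)} ⊆ S  — applicable
  S \ del = {carry(b4,right)}
  ∪ add   = {carry(b4,right), robot_in(rmC)}

== RESULT ==
["carry(b4,right)", "robot_in(rmC)"]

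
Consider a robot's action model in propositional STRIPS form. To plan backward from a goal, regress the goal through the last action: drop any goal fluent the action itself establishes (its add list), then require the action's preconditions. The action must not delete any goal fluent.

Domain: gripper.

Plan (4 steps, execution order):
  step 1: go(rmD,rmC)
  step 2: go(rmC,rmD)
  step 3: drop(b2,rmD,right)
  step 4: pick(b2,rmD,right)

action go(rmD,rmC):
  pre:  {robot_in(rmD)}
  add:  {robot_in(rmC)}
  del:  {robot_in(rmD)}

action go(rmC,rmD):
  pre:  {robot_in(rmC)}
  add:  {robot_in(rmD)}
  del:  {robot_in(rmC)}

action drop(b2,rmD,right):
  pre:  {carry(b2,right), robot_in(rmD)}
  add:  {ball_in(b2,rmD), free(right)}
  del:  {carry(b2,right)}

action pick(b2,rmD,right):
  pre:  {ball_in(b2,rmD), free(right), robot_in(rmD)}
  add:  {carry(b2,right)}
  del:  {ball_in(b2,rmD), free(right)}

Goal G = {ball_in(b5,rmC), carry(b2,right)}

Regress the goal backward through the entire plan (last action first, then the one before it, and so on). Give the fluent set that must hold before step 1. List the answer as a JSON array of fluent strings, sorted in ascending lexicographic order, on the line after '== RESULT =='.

Work backward from the goal:
  through step 4 (pick(b2,rmD,right)): drop {carry(b2,right)}, keep {ball_in(b5,rmC)}, require {ball_in(b2,rmD), free(right), robot_in(rmD)}
    → {ball_in(b2,rmD), ball_in(b5,rmC), free(right), robot_in(rmD)}
  through step 3 (drop(b2,rmD,right)): drop {ball_in(b2,rmD), free(right)}, keep {ball_in(b5,rmC), robot_in(rmD)}, require {carry(b2,right), robot_in(rmD)}
    → {ball_in(b5,rmC), carry(b2,right), robot_in(rmD)}
  through step 2 (go(rmC,rmD)): drop {robot_in(rmD)}, keep {ball_in(b5,rmC), carry(b2,right)}, require {robot_in(rmC)}
    → {ball_in(b5,rmC), carry(b2,right), robot_in(rmC)}
  through step 1 (go(rmD,rmC)): drop {robot_in(rmC)}, keep {ball_in(b5,rmC), carry(b2,right)}, require {robot_in(rmD)}
    → {ball_in(b5,rmC), carry(b2,right), robot_in(rmD)}

== RESULT ==
["ball_in(b5,rmC)", "carry(b2,right)", "robot_in(rmD)"]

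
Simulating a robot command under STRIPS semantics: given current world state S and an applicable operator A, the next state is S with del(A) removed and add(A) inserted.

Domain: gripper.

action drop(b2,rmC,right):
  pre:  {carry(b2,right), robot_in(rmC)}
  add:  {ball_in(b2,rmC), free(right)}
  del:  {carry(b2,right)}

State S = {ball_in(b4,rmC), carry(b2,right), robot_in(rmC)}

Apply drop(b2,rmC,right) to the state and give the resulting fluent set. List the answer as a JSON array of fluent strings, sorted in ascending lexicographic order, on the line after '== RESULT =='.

Compute (S \ del) ∪ add:
  pre ⊆ S: {carry(b2,right), robot_in(rmC)} ⊆ S  — applicable
  S \ del = {ball_in(b4,rmC), robot_in(rmC)}
  ∪ add   = {ball_in(b2,rmC), ball_in(b4,rmC), free(right), robot_in(rmC)}

== RESULT ==
["ball_in(b2,rmC)", "ball_in(b4,rmC)", "free(right)", "robot_in(rmC)"]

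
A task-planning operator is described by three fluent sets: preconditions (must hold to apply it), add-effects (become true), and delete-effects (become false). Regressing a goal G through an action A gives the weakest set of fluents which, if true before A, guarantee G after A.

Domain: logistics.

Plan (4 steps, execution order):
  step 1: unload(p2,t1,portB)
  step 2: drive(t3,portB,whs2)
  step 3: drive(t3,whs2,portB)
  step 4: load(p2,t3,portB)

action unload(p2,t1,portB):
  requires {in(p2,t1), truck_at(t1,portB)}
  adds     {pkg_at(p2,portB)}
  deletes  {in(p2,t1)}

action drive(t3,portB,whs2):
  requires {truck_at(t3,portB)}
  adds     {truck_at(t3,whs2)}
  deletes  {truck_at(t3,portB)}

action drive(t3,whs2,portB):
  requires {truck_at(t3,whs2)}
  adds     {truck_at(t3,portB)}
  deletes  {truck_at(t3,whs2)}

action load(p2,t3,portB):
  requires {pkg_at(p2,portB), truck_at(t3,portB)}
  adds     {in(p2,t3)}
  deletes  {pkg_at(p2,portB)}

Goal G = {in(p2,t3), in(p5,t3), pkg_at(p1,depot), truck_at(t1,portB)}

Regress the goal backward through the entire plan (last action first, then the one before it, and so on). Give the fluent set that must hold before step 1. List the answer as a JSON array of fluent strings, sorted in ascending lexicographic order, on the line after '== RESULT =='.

Work backward from the goal:
  through step 4 (load(p2,t3,portB)): drop {in(p2,t3)}, keep {in(p5,t3), pkg_at(p1,depot), truck_at(t1,portB)}, require {pkg_at(p2,portB), truck_at(t3,portB)}
    → {in(p5,t3), pkg_at(p1,depot), pkg_at(p2,portB), truck_at(t1,portB), truck_at(t3,portB)}
  through step 3 (drive(t3,whs2,portB)): drop {truck_at(t3,portB)}, keep {in(p5,t3), pkg_at(p1,depot), pkg_at(p2,portB), truck_at(t1,portB)}, require {truck_at(t3,whs2)}
    → {in(p5,t3), pkg_at(p1,depot), pkg_at(p2,portB), truck_at(t1,portB), truck_at(t3,whs2)}
  through step 2 (drive(t3,portB,whs2)): drop {truck_at(t3,whs2)}, keep {in(p5,t3), pkg_at(p1,depot), pkg_at(p2,portB), truck_at(t1,portB)}, require {truck_at(t3,portB)}
    → {in(p5,t3), pkg_at(p1,depot), pkg_at(p2,portB), truck_at(t1,portB), truck_at(t3,portB)}
  through step 1 (unload(p2,t1,portB)): drop {pkg_at(p2,portB)}, keep {in(p5,t3), pkg_at(p1,depot), truck_at(t1,portB), truck_at(t3,portB)}, require {in(p2,t1), truck_at(t1,portB)}
    → {in(p2,t1), in(p5,t3), pkg_at(p1,depot), truck_at(t1,portB), truck_at(t3,portB)}

== RESULT ==
["in(p2,t1)", "in(p5,t3)", "pkg_at(p1,depot)", "truck_at(t1,portB)", "truck_at(t3,portB)"]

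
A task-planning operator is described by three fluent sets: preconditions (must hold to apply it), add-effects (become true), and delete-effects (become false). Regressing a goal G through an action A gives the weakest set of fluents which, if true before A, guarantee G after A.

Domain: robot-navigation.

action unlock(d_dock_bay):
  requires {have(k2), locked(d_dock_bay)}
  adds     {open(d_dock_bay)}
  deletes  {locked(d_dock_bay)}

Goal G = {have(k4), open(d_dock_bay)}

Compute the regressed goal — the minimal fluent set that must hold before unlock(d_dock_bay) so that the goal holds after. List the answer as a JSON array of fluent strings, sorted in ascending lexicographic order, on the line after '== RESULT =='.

Compute (G \ add) ∪ pre:
  G ∩ del = {}  (empty — regression defined)
  G \ add = {have(k4), open(d_dock_bay)} \ {open(d_dock_bay)} = {have(k4)}
  ∪ pre   = {have(k4)} ∪ {have(k2), locked(d_dock_bay)}
          = {have(k2), have(k4), locked(d_dock_bay)}

== RESULT ==
["have(k2)", "have(k4)", "locked(d_dock_bay)"]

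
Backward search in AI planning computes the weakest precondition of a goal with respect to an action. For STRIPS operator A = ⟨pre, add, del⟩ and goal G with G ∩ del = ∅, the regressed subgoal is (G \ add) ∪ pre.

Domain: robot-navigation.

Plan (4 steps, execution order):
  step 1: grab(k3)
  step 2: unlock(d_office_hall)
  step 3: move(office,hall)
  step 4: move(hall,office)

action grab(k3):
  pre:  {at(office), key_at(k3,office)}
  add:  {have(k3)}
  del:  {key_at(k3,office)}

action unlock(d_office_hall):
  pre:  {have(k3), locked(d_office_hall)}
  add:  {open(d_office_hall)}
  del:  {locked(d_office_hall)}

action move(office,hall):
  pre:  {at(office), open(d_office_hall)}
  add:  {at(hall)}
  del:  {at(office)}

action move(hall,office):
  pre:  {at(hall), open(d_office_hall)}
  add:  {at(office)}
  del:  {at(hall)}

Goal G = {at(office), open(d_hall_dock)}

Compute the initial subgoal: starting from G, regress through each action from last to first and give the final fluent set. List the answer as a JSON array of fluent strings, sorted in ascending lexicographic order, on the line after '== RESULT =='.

Work backward from the goal:
  through step 4 (move(hall,office)): drop {at(office)}, keep {open(d_hall_dock)}, require {at(hall), open(d_office_hall)}
    → {at(hall), open(d_hall_dock), open(d_office_hall)}
  through step 3 (move(office,hall)): drop {at(hall)}, keep {open(d_hall_dock), open(d_office_hall)}, require {at(office), open(d_office_hall)}
    → {at(office), open(d_hall_dock), open(d_office_hall)}
  through step 2 (unlock(d_office_hall)): drop {open(d_office_hall)}, keep {at(office), open(d_hall_dock)}, require {have(k3), locked(d_office_hall)}
    → {at(office), have(k3), locked(d_office_hall), open(d_hall_dock)}
  through step 1 (grab(k3)): drop {have(k3)}, keep {at(office), locked(d_office_hall), open(d_hall_dock)}, require {at(office), key_at(k3,office)}
    → {at(office), key_at(k3,office), locked(d_office_hall), open(d_hall_dock)}

== RESULT ==
["at(office)", "key_at(k3,office)", "locked(d_office_hall)", "open(d_hall_dock)"]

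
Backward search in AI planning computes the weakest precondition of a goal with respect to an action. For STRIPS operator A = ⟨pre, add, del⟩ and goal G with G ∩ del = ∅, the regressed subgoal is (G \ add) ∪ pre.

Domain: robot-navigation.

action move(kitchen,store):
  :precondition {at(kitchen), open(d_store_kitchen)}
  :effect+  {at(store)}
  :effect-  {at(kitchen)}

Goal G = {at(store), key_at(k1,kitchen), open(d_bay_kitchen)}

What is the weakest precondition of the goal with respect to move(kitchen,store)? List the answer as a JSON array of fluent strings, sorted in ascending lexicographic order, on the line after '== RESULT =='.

Regress:
  G ∩ del = {}  (empty — regression defined)
  G \ add = {at(store), key_at(k1,kitchen), open(d_bay_kitchen)} \ {at(store)} = {key_at(k1,kitchen), open(d_bay_kitchen)}
  ∪ pre   = {key_at(k1,kitchen), open(d_bay_kitchen)} ∪ {at(kitchen), open(d_store_kitchen)}
          = {at(kitchen), key_at(k1,kitchen), open(d_bay_kitchen), open(d_store_kitchen)}

== RESULT ==
["at(kitchen)", "key_at(k1,kitchen)", "open(d_bay_kitchen)", "open(d_store_kitchen)"]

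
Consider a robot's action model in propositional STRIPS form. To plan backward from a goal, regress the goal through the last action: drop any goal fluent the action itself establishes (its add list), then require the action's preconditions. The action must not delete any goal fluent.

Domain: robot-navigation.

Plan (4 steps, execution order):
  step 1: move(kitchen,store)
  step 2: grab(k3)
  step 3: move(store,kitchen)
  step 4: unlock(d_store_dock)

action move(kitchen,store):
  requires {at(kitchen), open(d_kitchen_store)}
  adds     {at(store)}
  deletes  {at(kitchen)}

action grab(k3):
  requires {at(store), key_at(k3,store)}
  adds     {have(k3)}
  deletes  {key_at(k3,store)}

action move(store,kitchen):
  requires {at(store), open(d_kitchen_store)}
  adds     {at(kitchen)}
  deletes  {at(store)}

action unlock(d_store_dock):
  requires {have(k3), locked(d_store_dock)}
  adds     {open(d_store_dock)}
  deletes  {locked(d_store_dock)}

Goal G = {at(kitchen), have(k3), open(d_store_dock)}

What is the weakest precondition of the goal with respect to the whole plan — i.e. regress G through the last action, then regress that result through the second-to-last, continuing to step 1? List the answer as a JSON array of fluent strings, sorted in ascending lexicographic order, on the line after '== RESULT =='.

Regress step by step:
  through step 4 (unlock(d_store_dock)): drop {open(d_store_dock)}, keep {at(kitchen), have(k3)}, require {have(k3), locked(d_store_dock)}
    → {at(kitchen), have(k3), locked(d_store_dock)}
  through step 3 (move(store,kitchen)): drop {at(kitchen)}, keep {have(k3), locked(d_store_dock)}, require {at(store), open(d_kitchen_store)}
    → {at(store), have(k3), locked(d_store_dock), open(d_kitchen_store)}
  through step 2 (grab(k3)): drop {have(k3)}, keep {at(store), locked(d_store_dock), open(d_kitchen_store)}, require {at(store), key_at(k3,store)}
    → {at(store), key_at(k3,store), locked(d_store_dock), open(d_kitchen_store)}
  through step 1 (move(kitchen,store)): drop {at(store)}, keep {key_at(k3,store), locked(d_store_dock), open(d_kitchen_store)}, require {at(kitchen), open(d_kitchen_store)}
    → {at(kitchen), key_at(k3,store), locked(d_store_dock), open(d_kitchen_store)}

== RESULT ==
["at(kitchen)", "key_at(k3,store)", "locked(d_store_dock)", "open(d_kitchen_store)"]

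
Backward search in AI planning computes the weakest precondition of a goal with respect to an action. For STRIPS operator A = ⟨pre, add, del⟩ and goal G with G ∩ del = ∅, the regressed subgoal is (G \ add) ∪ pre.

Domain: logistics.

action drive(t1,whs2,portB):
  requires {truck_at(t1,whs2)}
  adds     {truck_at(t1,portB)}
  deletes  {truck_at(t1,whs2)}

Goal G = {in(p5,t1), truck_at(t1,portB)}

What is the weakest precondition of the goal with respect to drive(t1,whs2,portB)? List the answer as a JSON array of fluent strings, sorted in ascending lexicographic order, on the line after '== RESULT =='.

Compute (G \ add) ∪ pre:
  G ∩ del = {}  (empty — regression defined)
  G \ add = {in(p5,t1), truck_at(t1,portB)} \ {truck_at(t1,portB)} = {in(p5,t1)}
  ∪ pre   = {in(p5,t1)} ∪ {truck_at(t1,whs2)}
          = {in(p5,t1), truck_at(t1,whs2)}

== RESULT ==
["in(p5,t1)", "truck_at(t1,whs2)"]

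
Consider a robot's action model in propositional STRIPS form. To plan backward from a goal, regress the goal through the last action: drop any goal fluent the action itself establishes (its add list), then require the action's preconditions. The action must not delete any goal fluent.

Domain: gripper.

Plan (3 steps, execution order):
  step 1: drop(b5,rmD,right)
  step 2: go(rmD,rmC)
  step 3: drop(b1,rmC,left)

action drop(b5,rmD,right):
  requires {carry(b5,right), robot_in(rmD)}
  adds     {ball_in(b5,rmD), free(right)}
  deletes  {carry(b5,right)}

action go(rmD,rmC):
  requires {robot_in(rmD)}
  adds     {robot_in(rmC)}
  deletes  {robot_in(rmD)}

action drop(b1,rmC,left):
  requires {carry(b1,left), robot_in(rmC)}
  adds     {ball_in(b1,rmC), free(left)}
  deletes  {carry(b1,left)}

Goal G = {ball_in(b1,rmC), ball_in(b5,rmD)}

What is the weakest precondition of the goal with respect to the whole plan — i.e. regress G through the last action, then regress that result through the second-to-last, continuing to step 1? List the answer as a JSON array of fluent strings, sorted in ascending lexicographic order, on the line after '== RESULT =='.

Regress step by step:
  through step 3 (drop(b1,rmC,left)): drop {ball_in(b1,rmC)}, keep {ball_in(b5,rmD)}, require {carry(b1,left), robot_in(rmC)}
    → {ball_in(b5,rmD), carry(b1,left), robot_in(rmC)}
  through step 2 (go(rmD,rmC)): drop {robot_in(rmC)}, keep {ball_in(b5,rmD), carry(b1,left)}, require {robot_in(rmD)}
    → {ball_in(b5,rmD), carry(b1,left), robot_in(rmD)}
  through step 1 (drop(b5,rmD,right)): drop {ball_in(b5,rmD)}, keep {carry(b1,left), robot_in(rmD)}, require {carry(b5,right), robot_in(rmD)}
    → {carry(b1,left), carry(b5,right), robot_in(rmD)}

== RESULT ==
["carry(b1,left)", "carry(b5,right)", "robot_in(rmD)"]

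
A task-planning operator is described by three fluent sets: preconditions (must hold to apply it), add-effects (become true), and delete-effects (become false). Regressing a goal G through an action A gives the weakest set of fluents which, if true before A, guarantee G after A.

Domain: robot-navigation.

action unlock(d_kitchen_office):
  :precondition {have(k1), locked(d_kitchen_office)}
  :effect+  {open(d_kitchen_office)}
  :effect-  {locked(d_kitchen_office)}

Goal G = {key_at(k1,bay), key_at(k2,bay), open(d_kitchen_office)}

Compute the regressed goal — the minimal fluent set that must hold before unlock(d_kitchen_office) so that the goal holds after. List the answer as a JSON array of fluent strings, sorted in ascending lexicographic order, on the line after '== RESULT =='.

Compute (G \ add) ∪ pre:
  G ∩ del = {}  (empty — regression defined)
  G \ add = {key_at(k1,bay), key_at(k2,bay), open(d_kitchen_office)} \ {open(d_kitchen_office)} = {key_at(k1,bay), key_at(k2,bay)}
  ∪ pre   = {key_at(k1,bay), key_at(k2,bay)} ∪ {have(k1), locked(d_kitchen_office)}
          = {have(k1), key_at(k1,bay), key_at(k2,bay), locked(d_kitchen_office)}

== RESULT ==
["have(k1)", "key_at(k1,bay)", "key_at(k2,bay)", "locked(d_kitchen_office)"]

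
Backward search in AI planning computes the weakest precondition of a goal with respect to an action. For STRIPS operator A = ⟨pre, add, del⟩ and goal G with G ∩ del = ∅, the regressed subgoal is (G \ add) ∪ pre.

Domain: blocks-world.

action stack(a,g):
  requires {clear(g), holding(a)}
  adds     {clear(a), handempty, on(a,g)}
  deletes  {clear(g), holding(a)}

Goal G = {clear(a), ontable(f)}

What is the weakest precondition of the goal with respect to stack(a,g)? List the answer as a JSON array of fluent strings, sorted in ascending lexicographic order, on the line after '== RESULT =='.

Regress:
  G ∩ del = {}  (empty — regression defined)
  G \ add = {clear(a), ontable(f)} \ {clear(a), handempty, on(a,g)} = {ontable(f)}
  ∪ pre   = {ontable(f)} ∪ {clear(g), holding(a)}
          = {clear(g), holding(a), ontable(f)}

== RESULT ==
["clear(g)", "holding(a)", "ontable(f)"]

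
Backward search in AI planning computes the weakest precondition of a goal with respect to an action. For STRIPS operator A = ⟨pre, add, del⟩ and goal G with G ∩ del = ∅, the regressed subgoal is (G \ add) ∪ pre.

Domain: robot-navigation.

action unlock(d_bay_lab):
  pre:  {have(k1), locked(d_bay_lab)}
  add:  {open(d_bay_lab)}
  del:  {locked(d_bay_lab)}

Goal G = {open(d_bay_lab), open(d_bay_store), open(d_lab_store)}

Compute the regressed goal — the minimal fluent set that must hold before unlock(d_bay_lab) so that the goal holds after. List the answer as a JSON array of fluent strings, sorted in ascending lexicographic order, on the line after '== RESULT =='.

Compute (G \ add) ∪ pre:
  G ∩ del = {}  (empty — regression defined)
  G \ add = {open(d_bay_lab), open(d_bay_store), open(d_lab_store)} \ {open(d_bay_lab)} = {open(d_bay_store), open(d_lab_store)}
  ∪ pre   = {open(d_bay_store), open(d_lab_store)} ∪ {have(k1), locked(d_bay_lab)}
          = {have(k1), locked(d_bay_lab), open(d_bay_store), open(d_lab_store)}

== RESULT ==
["have(k1)", "locked(d_bay_lab)", "open(d_bay_store)", "open(d_lab_store)"]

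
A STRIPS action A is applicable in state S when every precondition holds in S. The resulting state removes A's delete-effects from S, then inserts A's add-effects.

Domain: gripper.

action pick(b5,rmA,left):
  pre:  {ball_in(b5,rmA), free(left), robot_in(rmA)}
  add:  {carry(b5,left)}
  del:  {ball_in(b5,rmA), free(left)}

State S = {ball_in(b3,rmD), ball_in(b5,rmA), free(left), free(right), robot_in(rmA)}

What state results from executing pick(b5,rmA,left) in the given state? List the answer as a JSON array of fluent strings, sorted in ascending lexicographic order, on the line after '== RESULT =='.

Progress:
  pre ⊆ S: {ball_in(b5,rmA), free(left), robot_in(rmA)} ⊆ S  — applicable
  S \ del = {ball_in(b3,rmD), free(right), robot_in(rmA)}
  ∪ add   = {ball_in(b3,rmD), carry(b5,left), free(right), robot_in(rmA)}

== RESULT ==
["ball_in(b3,rmD)", "carry(b5,left)", "free(right)", "robot_in(rmA)"]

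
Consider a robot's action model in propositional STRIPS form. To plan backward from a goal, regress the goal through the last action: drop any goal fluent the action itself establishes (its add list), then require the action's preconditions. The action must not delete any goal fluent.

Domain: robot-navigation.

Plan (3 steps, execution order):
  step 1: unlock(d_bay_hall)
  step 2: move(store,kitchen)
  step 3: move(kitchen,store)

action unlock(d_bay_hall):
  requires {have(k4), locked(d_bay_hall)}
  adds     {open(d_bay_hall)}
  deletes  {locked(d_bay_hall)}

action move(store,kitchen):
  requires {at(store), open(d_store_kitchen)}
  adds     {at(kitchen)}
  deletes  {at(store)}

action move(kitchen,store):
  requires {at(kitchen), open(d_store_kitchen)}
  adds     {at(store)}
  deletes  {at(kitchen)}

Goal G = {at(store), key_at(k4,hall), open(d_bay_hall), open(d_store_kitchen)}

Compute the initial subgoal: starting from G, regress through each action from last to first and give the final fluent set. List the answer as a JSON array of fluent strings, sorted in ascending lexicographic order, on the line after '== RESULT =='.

Work backward from the goal:
  through step 3 (move(kitchen,store)): drop {at(store)}, keep {key_at(k4,hall), open(d_bay_hall), open(d_store_kitchen)}, require {at(kitchen), open(d_store_kitchen)}
    → {at(kitchen), key_at(k4,hall), open(d_bay_hall), open(d_store_kitchen)}
  through step 2 (move(store,kitchen)): drop {at(kitchen)}, keep {key_at(k4,hall), open(d_bay_hall), open(d_store_kitchen)}, require {at(store), open(d_store_kitchen)}
    → {at(store), key_at(k4,hall), open(d_bay_hall), open(d_store_kitchen)}
  through step 1 (unlock(d_bay_hall)): drop {open(d_bay_hall)}, keep {at(store), key_at(k4,hall), open(d_store_kitchen)}, require {have(k4), locked(d_bay_hall)}
    → {at(store), have(k4), key_at(k4,hall), locked(d_bay_hall), open(d_store_kitchen)}

== RESULT ==
["at(store)", "have(k4)", "key_at(k4,hall)", "locked(d_bay_hall)", "open(d_store_kitchen)"]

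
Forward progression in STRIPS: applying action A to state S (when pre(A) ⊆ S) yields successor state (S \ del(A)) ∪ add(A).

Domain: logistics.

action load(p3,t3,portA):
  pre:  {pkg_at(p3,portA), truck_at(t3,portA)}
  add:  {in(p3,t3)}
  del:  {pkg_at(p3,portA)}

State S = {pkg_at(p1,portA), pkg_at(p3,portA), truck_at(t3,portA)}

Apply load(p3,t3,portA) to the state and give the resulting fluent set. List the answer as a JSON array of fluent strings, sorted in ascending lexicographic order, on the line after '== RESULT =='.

Progress:
  pre ⊆ S: {pkg_at(p3,portA), truck_at(t3,portA)} ⊆ S  — applicable
  S \ del = {pkg_at(p1,portA), truck_at(t3,portA)}
  ∪ add   = {in(p3,t3), pkg_at(p1,portA), truck_at(t3,portA)}

== RESULT ==
["in(p3,t3)", "pkg_at(p1,portA)", "truck_at(t3,portA)"]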